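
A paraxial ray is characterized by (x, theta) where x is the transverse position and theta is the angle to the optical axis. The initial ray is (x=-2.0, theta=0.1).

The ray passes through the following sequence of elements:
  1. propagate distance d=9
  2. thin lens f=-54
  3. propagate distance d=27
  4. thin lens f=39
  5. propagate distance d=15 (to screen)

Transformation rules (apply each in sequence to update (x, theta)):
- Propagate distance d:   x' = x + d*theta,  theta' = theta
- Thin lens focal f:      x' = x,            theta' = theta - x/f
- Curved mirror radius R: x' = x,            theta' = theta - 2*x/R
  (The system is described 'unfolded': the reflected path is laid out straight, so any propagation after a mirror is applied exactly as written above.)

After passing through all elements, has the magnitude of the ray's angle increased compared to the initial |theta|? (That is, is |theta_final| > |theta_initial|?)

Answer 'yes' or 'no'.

Initial: x=-2.0000 theta=0.1000
After 1 (propagate distance d=9): x=-1.1000 theta=0.1000
After 2 (thin lens f=-54): x=-1.1000 theta=43/540 (≈0.0796)
After 3 (propagate distance d=27): x=1.0500 theta=43/540 (≈0.0796)
After 4 (thin lens f=39): x=1.0500 theta=37/702 (≈0.0527)
After 5 (propagate distance d=15 (to screen)): x=4307/2340 (≈1.8406) theta=37/702 (≈0.0527)
|theta_initial|=0.1000 |theta_final|=37/702 (≈0.0527) -> not increased

Answer: no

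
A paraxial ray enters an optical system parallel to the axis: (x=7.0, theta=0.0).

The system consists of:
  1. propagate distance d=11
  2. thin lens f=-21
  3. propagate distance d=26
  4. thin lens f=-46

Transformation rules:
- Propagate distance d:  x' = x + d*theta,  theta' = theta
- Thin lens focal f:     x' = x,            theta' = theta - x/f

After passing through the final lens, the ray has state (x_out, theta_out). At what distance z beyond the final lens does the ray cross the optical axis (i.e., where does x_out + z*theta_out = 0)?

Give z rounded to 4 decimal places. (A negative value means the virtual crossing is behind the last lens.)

Initial: x=7.0000 theta=0.0000
After 1 (propagate distance d=11): x=7.0000 theta=0.0000
After 2 (thin lens f=-21): x=7.0000 theta=1/3 (≈0.3333)
After 3 (propagate distance d=26): x=47/3 (≈15.6667) theta=1/3 (≈0.3333)
After 4 (thin lens f=-46): x=47/3 (≈15.6667) theta=31/46 (≈0.6739)
z_focus = -x_out/theta_out = -(47/3)/(31/46) = -2162/93 ≈ -23.2473
Rounded to 4 decimal places: z = -23.2473

Answer: -23.2473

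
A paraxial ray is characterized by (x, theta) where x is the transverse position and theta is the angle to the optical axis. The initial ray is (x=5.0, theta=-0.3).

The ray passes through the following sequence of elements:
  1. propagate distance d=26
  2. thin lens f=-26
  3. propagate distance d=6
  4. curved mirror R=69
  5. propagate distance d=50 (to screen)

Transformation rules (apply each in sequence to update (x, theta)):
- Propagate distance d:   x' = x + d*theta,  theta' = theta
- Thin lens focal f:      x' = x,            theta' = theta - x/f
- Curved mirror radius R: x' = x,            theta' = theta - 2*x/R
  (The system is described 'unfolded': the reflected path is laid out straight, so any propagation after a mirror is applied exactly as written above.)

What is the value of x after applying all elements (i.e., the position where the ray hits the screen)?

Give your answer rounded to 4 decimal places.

Initial: x=5.0000 theta=-0.3000
After 1 (propagate distance d=26): x=-2.8000 theta=-0.3000
After 2 (thin lens f=-26): x=-2.8000 theta=-53/130 (≈-0.4077)
After 3 (propagate distance d=6): x=-341/65 (≈-5.2462) theta=-53/130 (≈-0.4077)
After 4 (curved mirror R=69): x=-341/65 (≈-5.2462) theta=-2293/8970 (≈-0.2556)
After 5 (propagate distance d=50 (to screen)): x=-80854/4485 (≈-18.0276) theta=-2293/8970 (≈-0.2556)
Rounded to 4 decimal places: x = -18.0276

Answer: -18.0276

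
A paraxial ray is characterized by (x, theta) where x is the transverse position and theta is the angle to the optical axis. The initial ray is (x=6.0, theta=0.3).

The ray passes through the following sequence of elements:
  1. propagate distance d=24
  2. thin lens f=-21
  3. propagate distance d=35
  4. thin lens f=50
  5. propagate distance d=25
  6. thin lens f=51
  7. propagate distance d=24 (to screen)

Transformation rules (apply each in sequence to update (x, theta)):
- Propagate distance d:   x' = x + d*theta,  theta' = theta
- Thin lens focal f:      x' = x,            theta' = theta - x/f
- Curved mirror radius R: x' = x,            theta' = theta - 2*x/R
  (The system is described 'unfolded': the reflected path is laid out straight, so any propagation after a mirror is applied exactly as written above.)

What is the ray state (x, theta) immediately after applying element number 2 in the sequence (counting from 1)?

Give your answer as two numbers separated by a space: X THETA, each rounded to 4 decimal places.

Answer: 13.2000 0.9286

Derivation:
Initial: x=6.0000 theta=0.3000
After 1 (propagate distance d=24): x=13.2000 theta=0.3000
After 2 (thin lens f=-21): x=13.2000 theta=13/14 (≈0.9286)
Rounded to 4 decimal places: x = 13.2000, theta = 0.9286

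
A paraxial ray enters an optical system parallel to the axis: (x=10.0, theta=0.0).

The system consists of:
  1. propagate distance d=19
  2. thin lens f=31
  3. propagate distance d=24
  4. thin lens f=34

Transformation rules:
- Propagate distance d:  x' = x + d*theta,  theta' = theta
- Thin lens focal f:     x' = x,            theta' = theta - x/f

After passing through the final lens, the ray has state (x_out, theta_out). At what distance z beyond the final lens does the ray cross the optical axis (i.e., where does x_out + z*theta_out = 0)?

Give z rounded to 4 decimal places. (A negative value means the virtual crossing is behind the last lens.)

Initial: x=10.0000 theta=0.0000
After 1 (propagate distance d=19): x=10.0000 theta=0.0000
After 2 (thin lens f=31): x=10.0000 theta=-10/31 (≈-0.3226)
After 3 (propagate distance d=24): x=70/31 (≈2.2581) theta=-10/31 (≈-0.3226)
After 4 (thin lens f=34): x=70/31 (≈2.2581) theta=-205/527 (≈-0.3890)
z_focus = -x_out/theta_out = -(70/31)/(-205/527) = 238/41 ≈ 5.8049
Rounded to 4 decimal places: z = 5.8049

Answer: 5.8049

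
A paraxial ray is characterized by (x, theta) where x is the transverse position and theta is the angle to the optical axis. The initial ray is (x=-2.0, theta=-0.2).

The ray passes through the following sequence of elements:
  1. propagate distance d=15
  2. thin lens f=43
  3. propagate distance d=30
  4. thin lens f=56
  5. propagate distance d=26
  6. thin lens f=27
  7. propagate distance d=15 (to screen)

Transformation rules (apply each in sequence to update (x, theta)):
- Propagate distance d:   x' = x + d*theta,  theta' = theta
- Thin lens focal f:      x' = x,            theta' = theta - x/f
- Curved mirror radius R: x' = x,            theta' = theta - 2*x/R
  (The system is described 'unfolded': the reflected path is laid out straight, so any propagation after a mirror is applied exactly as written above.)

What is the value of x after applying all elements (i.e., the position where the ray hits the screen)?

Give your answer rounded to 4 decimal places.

Answer: -1.9997

Derivation:
Initial: x=-2.0000 theta=-0.2000
After 1 (propagate distance d=15): x=-5.0000 theta=-0.2000
After 2 (thin lens f=43): x=-5.0000 theta=-18/215 (≈-0.0837)
After 3 (propagate distance d=30): x=-323/43 (≈-7.5116) theta=-18/215 (≈-0.0837)
After 4 (thin lens f=56): x=-323/43 (≈-7.5116) theta=607/12040 (≈0.0504)
After 5 (propagate distance d=26): x=-37329/6020 (≈-6.2008) theta=607/12040 (≈0.0504)
After 6 (thin lens f=27): x=-37329/6020 (≈-6.2008) theta=30349/108360 (≈0.2801)
After 7 (propagate distance d=15 (to screen)): x=-72229/36120 (≈-1.9997) theta=30349/108360 (≈0.2801)
Rounded to 4 decimal places: x = -1.9997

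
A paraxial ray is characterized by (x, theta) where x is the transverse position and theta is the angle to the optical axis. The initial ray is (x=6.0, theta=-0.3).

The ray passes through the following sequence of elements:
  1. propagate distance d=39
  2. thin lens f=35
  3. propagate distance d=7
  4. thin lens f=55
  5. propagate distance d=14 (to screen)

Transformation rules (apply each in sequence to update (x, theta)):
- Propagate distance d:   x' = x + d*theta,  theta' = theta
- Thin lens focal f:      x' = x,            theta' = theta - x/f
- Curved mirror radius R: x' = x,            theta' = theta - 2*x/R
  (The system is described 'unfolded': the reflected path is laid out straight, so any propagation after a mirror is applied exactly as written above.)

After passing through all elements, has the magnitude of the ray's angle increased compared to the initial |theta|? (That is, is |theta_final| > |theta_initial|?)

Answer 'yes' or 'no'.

Initial: x=6.0000 theta=-0.3000
After 1 (propagate distance d=39): x=-5.7000 theta=-0.3000
After 2 (thin lens f=35): x=-5.7000 theta=-24/175 (≈-0.1371)
After 3 (propagate distance d=7): x=-6.6600 theta=-24/175 (≈-0.1371)
After 4 (thin lens f=55): x=-6.6600 theta=-309/19250 (≈-0.0161)
After 5 (propagate distance d=14 (to screen)): x=-18933/2750 (≈-6.8847) theta=-309/19250 (≈-0.0161)
|theta_initial|=0.3000 |theta_final|=309/19250 (≈0.0161) -> not increased

Answer: no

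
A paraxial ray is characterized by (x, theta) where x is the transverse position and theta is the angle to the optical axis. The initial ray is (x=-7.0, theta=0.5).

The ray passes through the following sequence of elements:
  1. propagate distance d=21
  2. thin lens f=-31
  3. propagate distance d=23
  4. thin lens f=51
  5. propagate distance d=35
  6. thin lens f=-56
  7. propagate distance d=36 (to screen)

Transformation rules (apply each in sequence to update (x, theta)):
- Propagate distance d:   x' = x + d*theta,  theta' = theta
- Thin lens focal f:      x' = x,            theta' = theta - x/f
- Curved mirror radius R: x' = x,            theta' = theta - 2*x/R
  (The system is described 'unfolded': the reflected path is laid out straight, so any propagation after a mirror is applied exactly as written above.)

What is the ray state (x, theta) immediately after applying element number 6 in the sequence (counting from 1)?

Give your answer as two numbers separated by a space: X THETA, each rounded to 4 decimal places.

Answer: 26.9722 0.7495

Derivation:
Initial: x=-7.0000 theta=0.5000
After 1 (propagate distance d=21): x=3.5000 theta=0.5000
After 2 (thin lens f=-31): x=3.5000 theta=19/31 (≈0.6129)
After 3 (propagate distance d=23): x=1091/62 (≈17.5968) theta=19/31 (≈0.6129)
After 4 (thin lens f=51): x=1091/62 (≈17.5968) theta=847/3162 (≈0.2679)
After 5 (propagate distance d=35): x=42643/1581 (≈26.9722) theta=847/3162 (≈0.2679)
After 6 (thin lens f=-56): x=42643/1581 (≈26.9722) theta=66359/88536 (≈0.7495)
Rounded to 4 decimal places: x = 26.9722, theta = 0.7495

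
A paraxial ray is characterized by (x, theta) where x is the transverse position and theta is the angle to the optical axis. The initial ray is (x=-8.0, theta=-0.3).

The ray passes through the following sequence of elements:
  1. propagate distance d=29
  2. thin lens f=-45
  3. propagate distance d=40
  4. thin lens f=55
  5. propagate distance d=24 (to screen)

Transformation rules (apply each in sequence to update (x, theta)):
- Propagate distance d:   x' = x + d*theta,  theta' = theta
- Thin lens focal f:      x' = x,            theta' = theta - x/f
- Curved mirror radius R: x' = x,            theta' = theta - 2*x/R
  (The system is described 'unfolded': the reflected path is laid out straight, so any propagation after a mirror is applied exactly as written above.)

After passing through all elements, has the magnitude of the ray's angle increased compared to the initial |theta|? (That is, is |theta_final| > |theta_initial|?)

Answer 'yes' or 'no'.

Initial: x=-8.0000 theta=-0.3000
After 1 (propagate distance d=29): x=-16.7000 theta=-0.3000
After 2 (thin lens f=-45): x=-16.7000 theta=-151/225 (≈-0.6711)
After 3 (propagate distance d=40): x=-3919/90 (≈-43.5444) theta=-151/225 (≈-0.6711)
After 4 (thin lens f=55): x=-3919/90 (≈-43.5444) theta=199/1650 (≈0.1206)
After 5 (propagate distance d=24 (to screen)): x=-201217/4950 (≈-40.6499) theta=199/1650 (≈0.1206)
|theta_initial|=0.3000 |theta_final|=199/1650 (≈0.1206) -> not increased

Answer: no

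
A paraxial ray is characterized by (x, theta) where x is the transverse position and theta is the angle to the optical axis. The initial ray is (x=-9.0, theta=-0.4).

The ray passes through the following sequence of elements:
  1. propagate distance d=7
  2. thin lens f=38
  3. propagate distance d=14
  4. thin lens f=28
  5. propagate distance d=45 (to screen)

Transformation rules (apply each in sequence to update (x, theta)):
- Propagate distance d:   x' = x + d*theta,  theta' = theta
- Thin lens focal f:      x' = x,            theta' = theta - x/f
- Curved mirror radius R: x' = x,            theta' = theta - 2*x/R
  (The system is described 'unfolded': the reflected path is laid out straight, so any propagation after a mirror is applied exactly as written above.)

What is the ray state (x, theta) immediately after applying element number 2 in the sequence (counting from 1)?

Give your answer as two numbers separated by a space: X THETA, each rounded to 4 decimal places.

Answer: -11.8000 -0.0895

Derivation:
Initial: x=-9.0000 theta=-0.4000
After 1 (propagate distance d=7): x=-11.8000 theta=-0.4000
After 2 (thin lens f=38): x=-11.8000 theta=-17/190 (≈-0.0895)
Rounded to 4 decimal places: x = -11.8000, theta = -0.0895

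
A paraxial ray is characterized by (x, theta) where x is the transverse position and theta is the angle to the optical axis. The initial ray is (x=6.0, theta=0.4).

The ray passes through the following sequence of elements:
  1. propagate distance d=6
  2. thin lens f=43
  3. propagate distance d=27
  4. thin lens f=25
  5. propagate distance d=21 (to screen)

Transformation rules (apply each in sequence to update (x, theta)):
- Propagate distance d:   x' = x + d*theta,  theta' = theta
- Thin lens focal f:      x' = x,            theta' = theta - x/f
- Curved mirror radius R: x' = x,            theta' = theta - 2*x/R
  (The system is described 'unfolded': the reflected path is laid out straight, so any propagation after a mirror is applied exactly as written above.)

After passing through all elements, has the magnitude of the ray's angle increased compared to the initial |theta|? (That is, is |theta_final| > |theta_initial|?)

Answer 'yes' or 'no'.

Initial: x=6.0000 theta=0.4000
After 1 (propagate distance d=6): x=8.4000 theta=0.4000
After 2 (thin lens f=43): x=8.4000 theta=44/215 (≈0.2047)
After 3 (propagate distance d=27): x=2994/215 (≈13.9256) theta=44/215 (≈0.2047)
After 4 (thin lens f=25): x=2994/215 (≈13.9256) theta=-1894/5375 (≈-0.3524)
After 5 (propagate distance d=21 (to screen)): x=35076/5375 (≈6.5258) theta=-1894/5375 (≈-0.3524)
|theta_initial|=0.4000 |theta_final|=1894/5375 (≈0.3524) -> not increased

Answer: no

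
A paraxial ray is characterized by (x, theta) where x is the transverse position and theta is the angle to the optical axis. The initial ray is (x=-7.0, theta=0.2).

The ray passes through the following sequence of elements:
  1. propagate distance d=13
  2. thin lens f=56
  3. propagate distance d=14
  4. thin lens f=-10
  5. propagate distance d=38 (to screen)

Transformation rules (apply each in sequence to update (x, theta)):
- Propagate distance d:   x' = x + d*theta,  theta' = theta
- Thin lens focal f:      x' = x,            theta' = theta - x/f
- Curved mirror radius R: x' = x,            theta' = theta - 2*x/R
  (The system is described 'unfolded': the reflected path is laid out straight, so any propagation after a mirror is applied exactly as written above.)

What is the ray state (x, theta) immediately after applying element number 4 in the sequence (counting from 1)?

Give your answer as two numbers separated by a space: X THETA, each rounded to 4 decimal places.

Initial: x=-7.0000 theta=0.2000
After 1 (propagate distance d=13): x=-4.4000 theta=0.2000
After 2 (thin lens f=56): x=-4.4000 theta=39/140 (≈0.2786)
After 3 (propagate distance d=14): x=-0.5000 theta=39/140 (≈0.2786)
After 4 (thin lens f=-10): x=-0.5000 theta=8/35 (≈0.2286)
Rounded to 4 decimal places: x = -0.5000, theta = 0.2286

Answer: -0.5000 0.2286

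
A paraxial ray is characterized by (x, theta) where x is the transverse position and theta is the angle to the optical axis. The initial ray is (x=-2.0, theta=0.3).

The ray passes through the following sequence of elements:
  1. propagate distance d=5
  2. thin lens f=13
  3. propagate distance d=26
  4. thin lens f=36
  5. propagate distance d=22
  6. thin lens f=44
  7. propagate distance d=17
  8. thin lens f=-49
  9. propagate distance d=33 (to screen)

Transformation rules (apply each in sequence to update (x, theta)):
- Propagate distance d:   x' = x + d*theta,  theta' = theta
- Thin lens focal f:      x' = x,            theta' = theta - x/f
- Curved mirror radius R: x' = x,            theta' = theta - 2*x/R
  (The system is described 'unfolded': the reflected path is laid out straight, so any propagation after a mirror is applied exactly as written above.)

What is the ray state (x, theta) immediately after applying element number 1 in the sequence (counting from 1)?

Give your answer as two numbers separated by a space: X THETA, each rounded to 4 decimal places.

Initial: x=-2.0000 theta=0.3000
After 1 (propagate distance d=5): x=-0.5000 theta=0.3000
Rounded to 4 decimal places: x = -0.5000, theta = 0.3000

Answer: -0.5000 0.3000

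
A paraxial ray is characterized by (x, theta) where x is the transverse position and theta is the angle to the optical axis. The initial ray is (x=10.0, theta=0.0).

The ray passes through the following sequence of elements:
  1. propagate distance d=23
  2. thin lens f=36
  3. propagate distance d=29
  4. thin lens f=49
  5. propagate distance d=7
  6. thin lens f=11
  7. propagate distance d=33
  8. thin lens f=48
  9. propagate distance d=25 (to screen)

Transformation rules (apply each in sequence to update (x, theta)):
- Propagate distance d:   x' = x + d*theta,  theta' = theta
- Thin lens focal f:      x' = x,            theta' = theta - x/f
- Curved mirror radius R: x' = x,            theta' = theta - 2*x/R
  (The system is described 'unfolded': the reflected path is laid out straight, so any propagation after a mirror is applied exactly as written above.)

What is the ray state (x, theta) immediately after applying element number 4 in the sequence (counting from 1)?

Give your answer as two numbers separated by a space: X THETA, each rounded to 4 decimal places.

Answer: 1.9444 -0.3175

Derivation:
Initial: x=10.0000 theta=0.0000
After 1 (propagate distance d=23): x=10.0000 theta=0.0000
After 2 (thin lens f=36): x=10.0000 theta=-5/18 (≈-0.2778)
After 3 (propagate distance d=29): x=35/18 (≈1.9444) theta=-5/18 (≈-0.2778)
After 4 (thin lens f=49): x=35/18 (≈1.9444) theta=-20/63 (≈-0.3175)
Rounded to 4 decimal places: x = 1.9444, theta = -0.3175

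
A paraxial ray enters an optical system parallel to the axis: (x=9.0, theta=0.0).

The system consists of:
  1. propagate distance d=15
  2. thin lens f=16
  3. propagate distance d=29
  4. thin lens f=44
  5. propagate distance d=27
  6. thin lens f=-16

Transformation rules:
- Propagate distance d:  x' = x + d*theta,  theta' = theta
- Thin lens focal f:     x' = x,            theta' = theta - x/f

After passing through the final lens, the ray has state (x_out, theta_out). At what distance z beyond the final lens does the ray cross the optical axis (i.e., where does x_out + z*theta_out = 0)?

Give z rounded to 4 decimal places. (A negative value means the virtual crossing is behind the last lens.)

Answer: -11.8341

Derivation:
Initial: x=9.0000 theta=0.0000
After 1 (propagate distance d=15): x=9.0000 theta=0.0000
After 2 (thin lens f=16): x=9.0000 theta=-0.5625
After 3 (propagate distance d=29): x=-7.3125 theta=-0.5625
After 4 (thin lens f=44): x=-7.3125 theta=-279/704 (≈-0.3963)
After 5 (propagate distance d=27): x=-12681/704 (≈-18.0128) theta=-279/704 (≈-0.3963)
After 6 (thin lens f=-16): x=-12681/704 (≈-18.0128) theta=-17145/11264 (≈-1.5221)
z_focus = -x_out/theta_out = -(-12681/704)/(-17145/11264) = -22544/1905 ≈ -11.8341
Rounded to 4 decimal places: z = -11.8341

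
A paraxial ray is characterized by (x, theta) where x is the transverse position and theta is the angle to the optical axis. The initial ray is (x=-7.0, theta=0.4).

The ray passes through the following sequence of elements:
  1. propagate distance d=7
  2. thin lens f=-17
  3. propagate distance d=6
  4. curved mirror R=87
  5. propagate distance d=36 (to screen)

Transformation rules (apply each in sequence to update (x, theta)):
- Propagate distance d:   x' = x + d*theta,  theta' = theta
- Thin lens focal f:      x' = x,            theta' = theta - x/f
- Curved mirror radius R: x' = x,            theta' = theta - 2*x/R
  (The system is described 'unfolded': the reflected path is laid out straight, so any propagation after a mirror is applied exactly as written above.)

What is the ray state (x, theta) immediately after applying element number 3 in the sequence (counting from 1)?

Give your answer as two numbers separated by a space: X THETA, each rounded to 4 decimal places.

Answer: -3.2824 0.1529

Derivation:
Initial: x=-7.0000 theta=0.4000
After 1 (propagate distance d=7): x=-4.2000 theta=0.4000
After 2 (thin lens f=-17): x=-4.2000 theta=13/85 (≈0.1529)
After 3 (propagate distance d=6): x=-279/85 (≈-3.2824) theta=13/85 (≈0.1529)
Rounded to 4 decimal places: x = -3.2824, theta = 0.1529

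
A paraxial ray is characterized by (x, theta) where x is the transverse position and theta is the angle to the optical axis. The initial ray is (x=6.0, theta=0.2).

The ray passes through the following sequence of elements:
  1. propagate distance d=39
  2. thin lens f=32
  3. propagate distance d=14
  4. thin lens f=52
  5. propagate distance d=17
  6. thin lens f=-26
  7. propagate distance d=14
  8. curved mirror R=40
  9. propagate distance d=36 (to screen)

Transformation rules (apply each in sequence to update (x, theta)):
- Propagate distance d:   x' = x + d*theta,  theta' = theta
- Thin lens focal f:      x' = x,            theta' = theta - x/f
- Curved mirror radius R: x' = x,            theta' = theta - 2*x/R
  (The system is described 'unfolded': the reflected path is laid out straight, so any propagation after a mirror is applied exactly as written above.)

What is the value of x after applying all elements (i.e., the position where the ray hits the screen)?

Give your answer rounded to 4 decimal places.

Initial: x=6.0000 theta=0.2000
After 1 (propagate distance d=39): x=13.8000 theta=0.2000
After 2 (thin lens f=32): x=13.8000 theta=-37/160 (≈-0.2313)
After 3 (propagate distance d=14): x=10.5625 theta=-37/160 (≈-0.2313)
After 4 (thin lens f=52): x=10.5625 theta=-139/320 (≈-0.4344)
After 5 (propagate distance d=17): x=1017/320 (≈3.1781) theta=-139/320 (≈-0.4344)
After 6 (thin lens f=-26): x=1017/320 (≈3.1781) theta=-2597/8320 (≈-0.3121)
After 7 (propagate distance d=14): x=-2479/2080 (≈-1.1918) theta=-2597/8320 (≈-0.3121)
After 8 (curved mirror R=40): x=-2479/2080 (≈-1.1918) theta=-5253/20800 (≈-0.2525)
After 9 (propagate distance d=36 (to screen)): x=-106949/10400 (≈-10.2836) theta=-5253/20800 (≈-0.2525)
Rounded to 4 decimal places: x = -10.2836

Answer: -10.2836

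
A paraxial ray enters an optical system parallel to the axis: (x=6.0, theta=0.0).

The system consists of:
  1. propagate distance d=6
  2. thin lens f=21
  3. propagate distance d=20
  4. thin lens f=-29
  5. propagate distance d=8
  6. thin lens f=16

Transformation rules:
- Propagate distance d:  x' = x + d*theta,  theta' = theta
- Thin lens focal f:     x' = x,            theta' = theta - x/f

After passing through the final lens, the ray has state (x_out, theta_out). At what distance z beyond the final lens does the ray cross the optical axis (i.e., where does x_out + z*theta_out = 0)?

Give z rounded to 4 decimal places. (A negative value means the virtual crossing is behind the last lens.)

Answer: -12.3320

Derivation:
Initial: x=6.0000 theta=0.0000
After 1 (propagate distance d=6): x=6.0000 theta=0.0000
After 2 (thin lens f=21): x=6.0000 theta=-2/7 (≈-0.2857)
After 3 (propagate distance d=20): x=2/7 (≈0.2857) theta=-2/7 (≈-0.2857)
After 4 (thin lens f=-29): x=2/7 (≈0.2857) theta=-8/29 (≈-0.2759)
After 5 (propagate distance d=8): x=-390/203 (≈-1.9212) theta=-8/29 (≈-0.2759)
After 6 (thin lens f=16): x=-390/203 (≈-1.9212) theta=-253/1624 (≈-0.1558)
z_focus = -x_out/theta_out = -(-390/203)/(-253/1624) = -3120/253 ≈ -12.3320
Rounded to 4 decimal places: z = -12.3320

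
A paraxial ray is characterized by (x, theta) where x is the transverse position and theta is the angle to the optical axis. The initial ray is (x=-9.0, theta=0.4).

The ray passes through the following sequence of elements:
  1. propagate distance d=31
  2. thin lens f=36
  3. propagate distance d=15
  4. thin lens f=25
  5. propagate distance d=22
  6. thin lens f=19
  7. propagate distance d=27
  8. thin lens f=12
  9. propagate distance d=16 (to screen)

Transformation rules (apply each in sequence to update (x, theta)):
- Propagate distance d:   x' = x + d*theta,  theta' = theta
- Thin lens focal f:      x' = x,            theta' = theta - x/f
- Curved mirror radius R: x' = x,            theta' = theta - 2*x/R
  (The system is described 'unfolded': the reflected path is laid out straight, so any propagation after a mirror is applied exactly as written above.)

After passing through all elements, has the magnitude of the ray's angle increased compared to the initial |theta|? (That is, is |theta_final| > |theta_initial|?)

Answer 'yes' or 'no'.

Answer: no

Derivation:
Initial: x=-9.0000 theta=0.4000
After 1 (propagate distance d=31): x=3.4000 theta=0.4000
After 2 (thin lens f=36): x=3.4000 theta=11/36 (≈0.3056)
After 3 (propagate distance d=15): x=479/60 (≈7.9833) theta=11/36 (≈0.3056)
After 4 (thin lens f=25): x=479/60 (≈7.9833) theta=-31/2250 (≈-0.0138)
After 5 (propagate distance d=22): x=34561/4500 (≈7.6802) theta=-31/2250 (≈-0.0138)
After 6 (thin lens f=19): x=34561/4500 (≈7.6802) theta=-0.4180
After 7 (propagate distance d=27): x=-8113/2250 (≈-3.6058) theta=-0.4180
After 8 (thin lens f=12): x=-8113/2250 (≈-3.6058) theta=-3173/27000 (≈-0.1175)
After 9 (propagate distance d=16 (to screen)): x=-37031/6750 (≈-5.4861) theta=-3173/27000 (≈-0.1175)
|theta_initial|=0.4000 |theta_final|=3173/27000 (≈0.1175) -> not increased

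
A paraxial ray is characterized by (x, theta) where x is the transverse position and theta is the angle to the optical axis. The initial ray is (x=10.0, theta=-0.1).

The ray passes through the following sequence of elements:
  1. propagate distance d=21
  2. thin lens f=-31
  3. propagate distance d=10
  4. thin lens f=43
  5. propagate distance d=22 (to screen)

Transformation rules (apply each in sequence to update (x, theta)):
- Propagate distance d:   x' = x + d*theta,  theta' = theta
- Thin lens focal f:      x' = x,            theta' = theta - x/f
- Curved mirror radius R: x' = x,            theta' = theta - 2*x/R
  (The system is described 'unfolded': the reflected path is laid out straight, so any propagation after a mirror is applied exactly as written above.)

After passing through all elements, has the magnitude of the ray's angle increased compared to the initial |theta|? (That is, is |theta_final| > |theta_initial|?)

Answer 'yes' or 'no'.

Initial: x=10.0000 theta=-0.1000
After 1 (propagate distance d=21): x=7.9000 theta=-0.1000
After 2 (thin lens f=-31): x=7.9000 theta=24/155 (≈0.1548)
After 3 (propagate distance d=10): x=2929/310 (≈9.4484) theta=24/155 (≈0.1548)
After 4 (thin lens f=43): x=2929/310 (≈9.4484) theta=-173/2666 (≈-0.0649)
After 5 (propagate distance d=22 (to screen)): x=106917/13330 (≈8.0208) theta=-173/2666 (≈-0.0649)
|theta_initial|=0.1000 |theta_final|=173/2666 (≈0.0649) -> not increased

Answer: no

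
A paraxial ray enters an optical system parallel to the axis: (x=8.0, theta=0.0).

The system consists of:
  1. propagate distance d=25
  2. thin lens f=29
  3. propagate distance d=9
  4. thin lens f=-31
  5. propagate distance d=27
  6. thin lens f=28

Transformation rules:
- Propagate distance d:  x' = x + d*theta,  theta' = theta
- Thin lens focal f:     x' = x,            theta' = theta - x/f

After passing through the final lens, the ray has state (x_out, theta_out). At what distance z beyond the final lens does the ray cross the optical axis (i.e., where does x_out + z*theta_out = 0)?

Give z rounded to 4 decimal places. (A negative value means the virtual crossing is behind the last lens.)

Initial: x=8.0000 theta=0.0000
After 1 (propagate distance d=25): x=8.0000 theta=0.0000
After 2 (thin lens f=29): x=8.0000 theta=-8/29 (≈-0.2759)
After 3 (propagate distance d=9): x=160/29 (≈5.5172) theta=-8/29 (≈-0.2759)
After 4 (thin lens f=-31): x=160/29 (≈5.5172) theta=-88/899 (≈-0.0979)
After 5 (propagate distance d=27): x=2584/899 (≈2.8743) theta=-88/899 (≈-0.0979)
After 6 (thin lens f=28): x=2584/899 (≈2.8743) theta=-1262/6293 (≈-0.2005)
z_focus = -x_out/theta_out = -(2584/899)/(-1262/6293) = 9044/631 ≈ 14.3328
Rounded to 4 decimal places: z = 14.3328

Answer: 14.3328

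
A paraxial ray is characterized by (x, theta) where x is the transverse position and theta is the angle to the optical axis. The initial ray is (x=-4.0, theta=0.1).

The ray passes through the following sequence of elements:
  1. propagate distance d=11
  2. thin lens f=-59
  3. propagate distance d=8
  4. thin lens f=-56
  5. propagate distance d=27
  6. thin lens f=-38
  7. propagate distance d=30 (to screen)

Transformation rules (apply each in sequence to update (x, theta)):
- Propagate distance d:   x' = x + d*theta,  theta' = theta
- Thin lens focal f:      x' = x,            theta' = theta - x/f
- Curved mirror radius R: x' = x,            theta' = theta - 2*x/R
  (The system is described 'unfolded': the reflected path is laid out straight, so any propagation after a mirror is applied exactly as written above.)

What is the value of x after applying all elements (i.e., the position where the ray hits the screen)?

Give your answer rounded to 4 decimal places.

Answer: -3.9662

Derivation:
Initial: x=-4.0000 theta=0.1000
After 1 (propagate distance d=11): x=-2.9000 theta=0.1000
After 2 (thin lens f=-59): x=-2.9000 theta=3/59 (≈0.0508)
After 3 (propagate distance d=8): x=-1471/590 (≈-2.4932) theta=3/59 (≈0.0508)
After 4 (thin lens f=-56): x=-1471/590 (≈-2.4932) theta=209/33040 (≈0.0063)
After 5 (propagate distance d=27): x=-76733/33040 (≈-2.3224) theta=209/33040 (≈0.0063)
After 6 (thin lens f=-38): x=-76733/33040 (≈-2.3224) theta=-68791/1255520 (≈-0.0548)
After 7 (propagate distance d=30 (to screen)): x=-155612/39235 (≈-3.9662) theta=-68791/1255520 (≈-0.0548)
Rounded to 4 decimal places: x = -3.9662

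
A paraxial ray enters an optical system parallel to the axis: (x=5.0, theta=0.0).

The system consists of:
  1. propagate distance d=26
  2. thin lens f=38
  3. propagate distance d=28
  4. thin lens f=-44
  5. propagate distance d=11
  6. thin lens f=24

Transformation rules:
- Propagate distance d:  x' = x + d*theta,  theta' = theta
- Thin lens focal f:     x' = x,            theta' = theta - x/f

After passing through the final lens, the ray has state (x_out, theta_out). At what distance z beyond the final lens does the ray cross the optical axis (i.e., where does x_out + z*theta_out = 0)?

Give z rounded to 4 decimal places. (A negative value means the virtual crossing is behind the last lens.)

Answer: 1.7959

Derivation:
Initial: x=5.0000 theta=0.0000
After 1 (propagate distance d=26): x=5.0000 theta=0.0000
After 2 (thin lens f=38): x=5.0000 theta=-5/38 (≈-0.1316)
After 3 (propagate distance d=28): x=25/19 (≈1.3158) theta=-5/38 (≈-0.1316)
After 4 (thin lens f=-44): x=25/19 (≈1.3158) theta=-85/836 (≈-0.1017)
After 5 (propagate distance d=11): x=15/76 (≈0.1974) theta=-85/836 (≈-0.1017)
After 6 (thin lens f=24): x=15/76 (≈0.1974) theta=-735/6688 (≈-0.1099)
z_focus = -x_out/theta_out = -(15/76)/(-735/6688) = 88/49 ≈ 1.7959
Rounded to 4 decimal places: z = 1.7959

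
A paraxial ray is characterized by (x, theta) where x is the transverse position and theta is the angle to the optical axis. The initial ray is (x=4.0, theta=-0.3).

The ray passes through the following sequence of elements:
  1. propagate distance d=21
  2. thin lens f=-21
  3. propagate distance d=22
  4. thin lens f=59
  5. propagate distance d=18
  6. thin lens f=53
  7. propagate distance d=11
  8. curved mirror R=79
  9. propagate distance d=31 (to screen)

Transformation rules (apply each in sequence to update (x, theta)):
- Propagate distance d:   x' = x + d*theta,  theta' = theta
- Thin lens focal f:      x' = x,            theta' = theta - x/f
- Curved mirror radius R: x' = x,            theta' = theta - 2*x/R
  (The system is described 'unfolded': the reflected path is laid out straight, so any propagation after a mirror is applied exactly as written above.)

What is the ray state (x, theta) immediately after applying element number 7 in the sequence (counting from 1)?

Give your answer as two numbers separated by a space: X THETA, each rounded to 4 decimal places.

Answer: -14.4657 0.0695

Derivation:
Initial: x=4.0000 theta=-0.3000
After 1 (propagate distance d=21): x=-2.3000 theta=-0.3000
After 2 (thin lens f=-21): x=-2.3000 theta=-43/105 (≈-0.4095)
After 3 (propagate distance d=22): x=-475/42 (≈-11.3095) theta=-43/105 (≈-0.4095)
After 4 (thin lens f=59): x=-475/42 (≈-11.3095) theta=-2699/12390 (≈-0.2178)
After 5 (propagate distance d=18): x=-188707/12390 (≈-15.2306) theta=-2699/12390 (≈-0.2178)
After 6 (thin lens f=53): x=-188707/12390 (≈-15.2306) theta=1522/21889 (≈0.0695)
After 7 (propagate distance d=11): x=-9499211/656670 (≈-14.4657) theta=1522/21889 (≈0.0695)
Rounded to 4 decimal places: x = -14.4657, theta = 0.0695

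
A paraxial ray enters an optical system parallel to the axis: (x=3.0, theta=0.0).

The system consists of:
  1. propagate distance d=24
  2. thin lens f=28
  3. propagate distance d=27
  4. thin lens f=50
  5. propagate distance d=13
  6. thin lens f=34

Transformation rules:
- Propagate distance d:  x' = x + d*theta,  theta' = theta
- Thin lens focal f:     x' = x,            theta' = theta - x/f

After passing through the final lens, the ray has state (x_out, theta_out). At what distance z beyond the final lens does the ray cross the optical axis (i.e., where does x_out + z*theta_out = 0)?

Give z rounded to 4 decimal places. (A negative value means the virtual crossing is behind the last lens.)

Answer: -18.5923

Derivation:
Initial: x=3.0000 theta=0.0000
After 1 (propagate distance d=24): x=3.0000 theta=0.0000
After 2 (thin lens f=28): x=3.0000 theta=-3/28 (≈-0.1071)
After 3 (propagate distance d=27): x=3/28 (≈0.1071) theta=-3/28 (≈-0.1071)
After 4 (thin lens f=50): x=3/28 (≈0.1071) theta=-153/1400 (≈-0.1093)
After 5 (propagate distance d=13): x=-1839/1400 (≈-1.3136) theta=-153/1400 (≈-0.1093)
After 6 (thin lens f=34): x=-1839/1400 (≈-1.3136) theta=-3363/47600 (≈-0.0707)
z_focus = -x_out/theta_out = -(-1839/1400)/(-3363/47600) = -20842/1121 ≈ -18.5923
Rounded to 4 decimal places: z = -18.5923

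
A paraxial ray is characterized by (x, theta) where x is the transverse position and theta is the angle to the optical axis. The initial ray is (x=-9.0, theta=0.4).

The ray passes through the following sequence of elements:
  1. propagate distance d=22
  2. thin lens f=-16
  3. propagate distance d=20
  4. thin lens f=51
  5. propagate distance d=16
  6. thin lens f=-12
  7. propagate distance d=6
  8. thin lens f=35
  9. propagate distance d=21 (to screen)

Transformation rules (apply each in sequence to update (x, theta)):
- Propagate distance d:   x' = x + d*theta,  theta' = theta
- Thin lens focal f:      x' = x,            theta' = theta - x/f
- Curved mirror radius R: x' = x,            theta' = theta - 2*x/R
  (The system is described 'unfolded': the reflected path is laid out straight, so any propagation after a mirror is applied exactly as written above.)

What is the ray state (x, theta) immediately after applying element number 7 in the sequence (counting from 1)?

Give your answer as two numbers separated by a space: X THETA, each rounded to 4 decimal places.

Answer: 18.5088 1.1879

Derivation:
Initial: x=-9.0000 theta=0.4000
After 1 (propagate distance d=22): x=-0.2000 theta=0.4000
After 2 (thin lens f=-16): x=-0.2000 theta=0.3875
After 3 (propagate distance d=20): x=7.5500 theta=0.3875
After 4 (thin lens f=51): x=7.5500 theta=977/4080 (≈0.2395)
After 5 (propagate distance d=16): x=11609/1020 (≈11.3814) theta=977/4080 (≈0.2395)
After 6 (thin lens f=-12): x=11609/1020 (≈11.3814) theta=727/612 (≈1.1879)
After 7 (propagate distance d=6): x=6293/340 (≈18.5088) theta=727/612 (≈1.1879)
Rounded to 4 decimal places: x = 18.5088, theta = 1.1879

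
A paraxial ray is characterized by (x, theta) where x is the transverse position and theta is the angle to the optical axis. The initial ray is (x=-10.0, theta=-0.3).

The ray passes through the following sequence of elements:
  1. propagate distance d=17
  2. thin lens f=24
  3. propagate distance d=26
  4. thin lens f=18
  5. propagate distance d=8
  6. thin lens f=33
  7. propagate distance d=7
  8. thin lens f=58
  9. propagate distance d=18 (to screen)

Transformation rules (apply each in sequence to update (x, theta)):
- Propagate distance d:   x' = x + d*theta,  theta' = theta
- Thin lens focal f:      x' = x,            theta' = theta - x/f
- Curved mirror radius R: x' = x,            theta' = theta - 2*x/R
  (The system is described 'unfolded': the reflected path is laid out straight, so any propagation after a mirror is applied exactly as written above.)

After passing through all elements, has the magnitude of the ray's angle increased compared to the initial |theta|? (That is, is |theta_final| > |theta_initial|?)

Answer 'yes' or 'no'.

Initial: x=-10.0000 theta=-0.3000
After 1 (propagate distance d=17): x=-15.1000 theta=-0.3000
After 2 (thin lens f=24): x=-15.1000 theta=79/240 (≈0.3292)
After 3 (propagate distance d=26): x=-157/24 (≈-6.5417) theta=79/240 (≈0.3292)
After 4 (thin lens f=18): x=-157/24 (≈-6.5417) theta=187/270 (≈0.6926)
After 5 (propagate distance d=8): x=-1081/1080 (≈-1.0009) theta=187/270 (≈0.6926)
After 6 (thin lens f=33): x=-1081/1080 (≈-1.0009) theta=5153/7128 (≈0.7229)
After 7 (propagate distance d=7): x=72341/17820 (≈4.0595) theta=5153/7128 (≈0.7229)
After 8 (thin lens f=58): x=72341/17820 (≈4.0595) theta=56237/86130 (≈0.6529)
After 9 (propagate distance d=18 (to screen)): x=1634297/103356 (≈15.8123) theta=56237/86130 (≈0.6529)
|theta_initial|=0.3000 |theta_final|=56237/86130 (≈0.6529) -> increased

Answer: yes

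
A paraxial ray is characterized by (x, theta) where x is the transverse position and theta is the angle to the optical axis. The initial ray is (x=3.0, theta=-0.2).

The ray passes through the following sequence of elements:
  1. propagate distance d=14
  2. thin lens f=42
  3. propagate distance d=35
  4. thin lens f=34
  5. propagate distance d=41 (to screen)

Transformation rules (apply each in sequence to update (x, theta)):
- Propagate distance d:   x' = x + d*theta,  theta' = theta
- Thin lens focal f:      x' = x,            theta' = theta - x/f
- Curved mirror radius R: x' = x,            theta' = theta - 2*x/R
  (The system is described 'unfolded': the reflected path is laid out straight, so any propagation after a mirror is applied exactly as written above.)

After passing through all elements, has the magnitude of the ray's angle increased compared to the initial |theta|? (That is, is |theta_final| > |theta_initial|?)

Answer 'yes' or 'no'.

Initial: x=3.0000 theta=-0.2000
After 1 (propagate distance d=14): x=0.2000 theta=-0.2000
After 2 (thin lens f=42): x=0.2000 theta=-43/210 (≈-0.2048)
After 3 (propagate distance d=35): x=-209/30 (≈-6.9667) theta=-43/210 (≈-0.2048)
After 4 (thin lens f=34): x=-209/30 (≈-6.9667) theta=1/7140 (≈0.0001)
After 5 (propagate distance d=41 (to screen)): x=-16567/2380 (≈-6.9609) theta=1/7140 (≈0.0001)
|theta_initial|=0.2000 |theta_final|=1/7140 (≈0.0001) -> not increased

Answer: no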